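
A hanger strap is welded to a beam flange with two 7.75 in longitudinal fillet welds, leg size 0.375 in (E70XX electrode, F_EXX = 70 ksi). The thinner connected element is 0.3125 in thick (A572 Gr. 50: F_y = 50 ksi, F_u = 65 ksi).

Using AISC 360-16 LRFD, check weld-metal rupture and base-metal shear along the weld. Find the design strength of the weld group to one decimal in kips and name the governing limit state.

129.4 kips (weld metal governs)

Weld metal: throat = 0.707×0.375 = 0.26513 in, L = 2×7.75 = 15.5 in. φR_n = 0.75 × 0.6 × 70 × 0.26513 × 15.5 = 129.4 kips.
Base metal shear (0.3125 in plate): yield φR_n = 1.0×0.6×50×0.3125×15.5 = 145.3 kips; rupture φR_n = 0.75×0.6×65×0.3125×15.5 = 141.7 kips; take 141.7 kips (rupture).
Governing: min(129.4, 141.7) = 129.4 kips → weld metal.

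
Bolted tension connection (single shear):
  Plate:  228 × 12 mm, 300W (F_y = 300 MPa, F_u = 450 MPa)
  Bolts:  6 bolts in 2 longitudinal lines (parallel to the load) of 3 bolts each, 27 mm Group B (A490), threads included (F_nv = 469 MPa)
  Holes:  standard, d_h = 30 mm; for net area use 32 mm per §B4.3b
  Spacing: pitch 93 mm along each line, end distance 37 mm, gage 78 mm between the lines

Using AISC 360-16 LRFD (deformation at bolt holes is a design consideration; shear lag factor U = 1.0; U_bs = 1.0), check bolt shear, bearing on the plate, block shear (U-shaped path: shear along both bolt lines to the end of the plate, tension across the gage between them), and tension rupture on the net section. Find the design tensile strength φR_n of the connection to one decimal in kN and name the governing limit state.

664.2 kN (net-section rupture governs)

Bolt shear: A_b = π(27)²/4 = 572.56 mm². φR_n = 0.75 × 469 × 572.56 × 6 × 1 = 1208.4 kN.
Bearing (12 mm plate, F_u = 450 MPa): end bolts L_c = 37 − 30/2 = 22, R_n = min(1.2×22×12×450, 2.4×27×12×450) = 142.56 kN/bolt; interior L_c = 93 − 30 = 63, R_n = 349.92 kN/bolt. φR_n = 0.75 × (2×142.56 + 4×349.92) = 1263.6 kN.
Block shear: shear path 2×[37+2×93] = 2×223 mm, A_gv = 5352, A_nv = 2×(223 − 2.5×32)×12 = 3432 mm²; tension across gage: (78 − 1×32)×12 = 552 mm². R_n = min(0.6×450×3432, 0.6×300×5352) + 1.0×450×552 = min(926.64, 963.36) + 248.4 = 1175 kN. φR_n = 0.75 × 1175 = 881.3 kN.
Tension rupture (net): A_n = (228 − 2×32)×12 = 1968 mm² (U = 1.0, A_e = A_n). φR_n = 0.75 × 450 × 1968 = 664.2 kN.
Governing: min(1208.4, 1263.6, 881.3, 664.2) = 664.2 kN → net-section rupture.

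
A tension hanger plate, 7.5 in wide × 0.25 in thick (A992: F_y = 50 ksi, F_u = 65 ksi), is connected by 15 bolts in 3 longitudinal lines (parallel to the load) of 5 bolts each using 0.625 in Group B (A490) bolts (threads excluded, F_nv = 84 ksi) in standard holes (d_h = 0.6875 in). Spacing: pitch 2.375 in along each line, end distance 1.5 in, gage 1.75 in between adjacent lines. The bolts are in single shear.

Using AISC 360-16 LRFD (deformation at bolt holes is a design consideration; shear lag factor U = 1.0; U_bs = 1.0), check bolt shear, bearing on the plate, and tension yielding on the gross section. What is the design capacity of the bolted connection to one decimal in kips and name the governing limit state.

Bolt shear: A_b = π(0.625)²/4 = 0.3068 in². φR_n = 0.75 × 84 × 0.3068 × 15 × 1 = 289.9 kips.
Bearing (0.25 in plate, F_u = 65 ksi): end bolts L_c = 1.5 − 0.6875/2 = 1.15625, R_n = min(1.2×1.15625×0.25×65, 2.4×0.625×0.25×65) = 22.547 kips/bolt; interior L_c = 2.375 − 0.6875 = 1.6875, R_n = 24.375 kips/bolt. φR_n = 0.75 × (3×22.547 + 12×24.375) = 270.1 kips.
Tension yield (gross): A_g = 7.5×0.25 = 1.875 in². φR_n = 0.90 × 50 × 1.875 = 84.4 kips.
Governing: min(289.9, 270.1, 84.4) = 84.4 kips → gross-section yield.

84.4 kips (gross-section yield governs)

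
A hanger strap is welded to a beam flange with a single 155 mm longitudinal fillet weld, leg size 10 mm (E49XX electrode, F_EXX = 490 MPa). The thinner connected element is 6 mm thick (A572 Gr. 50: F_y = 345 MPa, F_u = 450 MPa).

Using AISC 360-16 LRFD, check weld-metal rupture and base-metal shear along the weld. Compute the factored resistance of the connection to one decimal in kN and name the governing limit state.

188.3 kN (base-metal shear governs)

Weld metal: throat = 0.707×10 = 7.07 mm, L = 155 mm. φR_n = 0.75 × 0.6 × 490 × 7.07 × 155 = 241.6 kN.
Base metal shear (6 mm plate): yield φR_n = 1.0×0.6×345×6×155 = 192.5 kN; rupture φR_n = 0.75×0.6×450×6×155 = 188.3 kN; take 188.3 kN (rupture).
Governing: min(241.6, 188.3) = 188.3 kN → base-metal shear.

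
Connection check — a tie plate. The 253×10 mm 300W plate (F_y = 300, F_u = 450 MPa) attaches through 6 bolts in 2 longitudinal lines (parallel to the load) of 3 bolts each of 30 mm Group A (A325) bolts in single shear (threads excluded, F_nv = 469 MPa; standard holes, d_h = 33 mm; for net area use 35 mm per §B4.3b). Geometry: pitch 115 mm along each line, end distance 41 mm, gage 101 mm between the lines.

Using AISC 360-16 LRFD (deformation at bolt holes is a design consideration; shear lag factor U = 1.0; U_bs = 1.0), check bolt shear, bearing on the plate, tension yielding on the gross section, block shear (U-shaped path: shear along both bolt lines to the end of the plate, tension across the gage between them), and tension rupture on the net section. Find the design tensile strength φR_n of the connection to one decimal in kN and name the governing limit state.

617.6 kN (net-section rupture governs)

Bolt shear: A_b = π(30)²/4 = 706.86 mm². φR_n = 0.75 × 469 × 706.86 × 6 × 1 = 1491.8 kN.
Bearing (10 mm plate, F_u = 450 MPa): end bolts L_c = 41 − 33/2 = 24.5, R_n = min(1.2×24.5×10×450, 2.4×30×10×450) = 132.3 kN/bolt; interior L_c = 115 − 33 = 82, R_n = 324 kN/bolt. φR_n = 0.75 × (2×132.3 + 4×324) = 1170.5 kN.
Tension yield (gross): A_g = 253×10 = 2530 mm². φR_n = 0.90 × 300 × 2530 = 683.1 kN.
Block shear: shear path 2×[41+2×115] = 2×271 mm, A_gv = 5420, A_nv = 2×(271 − 2.5×35)×10 = 3670 mm²; tension across gage: (101 − 1×35)×10 = 660 mm². R_n = min(0.6×450×3670, 0.6×300×5420) + 1.0×450×660 = min(990.9, 975.6) + 297 = 1272.6 kN. φR_n = 0.75 × 1272.6 = 954.5 kN.
Tension rupture (net): A_n = (253 − 2×35)×10 = 1830 mm² (U = 1.0, A_e = A_n). φR_n = 0.75 × 450 × 1830 = 617.6 kN.
Governing: min(1491.8, 1170.5, 683.1, 954.5, 617.6) = 617.6 kN → net-section rupture.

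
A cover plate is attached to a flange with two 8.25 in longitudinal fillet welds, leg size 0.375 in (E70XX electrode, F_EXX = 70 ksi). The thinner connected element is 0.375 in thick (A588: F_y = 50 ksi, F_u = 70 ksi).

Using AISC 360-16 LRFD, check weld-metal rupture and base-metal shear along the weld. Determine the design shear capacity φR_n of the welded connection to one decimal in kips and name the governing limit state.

137.8 kips (weld metal governs)

Weld metal: throat = 0.707×0.375 = 0.26513 in, L = 2×8.25 = 16.5 in. φR_n = 0.75 × 0.6 × 70 × 0.26513 × 16.5 = 137.8 kips.
Base metal shear (0.375 in plate): yield φR_n = 1.0×0.6×50×0.375×16.5 = 185.6 kips; rupture φR_n = 0.75×0.6×70×0.375×16.5 = 194.9 kips; take 185.6 kips (yield).
Governing: min(137.8, 185.6) = 137.8 kips → weld metal.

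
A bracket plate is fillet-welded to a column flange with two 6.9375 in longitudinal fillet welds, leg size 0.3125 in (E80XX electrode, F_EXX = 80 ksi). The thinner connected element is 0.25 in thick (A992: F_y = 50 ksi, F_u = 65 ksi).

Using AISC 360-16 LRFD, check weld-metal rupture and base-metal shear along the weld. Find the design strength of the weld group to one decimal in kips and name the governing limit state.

Weld metal: throat = 0.707×0.3125 = 0.22094 in, L = 2×6.9375 = 13.875 in. φR_n = 0.75 × 0.6 × 80 × 0.22094 × 13.875 = 110.4 kips.
Base metal shear (0.25 in plate): yield φR_n = 1.0×0.6×50×0.25×13.875 = 104.1 kips; rupture φR_n = 0.75×0.6×65×0.25×13.875 = 101.5 kips; take 101.5 kips (rupture).
Governing: min(110.4, 101.5) = 101.5 kips → base-metal shear.

101.5 kips (base-metal shear governs)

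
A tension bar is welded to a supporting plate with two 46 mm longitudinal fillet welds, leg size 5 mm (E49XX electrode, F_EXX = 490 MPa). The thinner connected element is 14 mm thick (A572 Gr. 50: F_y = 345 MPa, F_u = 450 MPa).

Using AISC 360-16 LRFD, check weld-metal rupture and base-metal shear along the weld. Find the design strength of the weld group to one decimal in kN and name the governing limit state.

Weld metal: throat = 0.707×5 = 3.535 mm, L = 2×46 = 92 mm. φR_n = 0.75 × 0.6 × 490 × 3.535 × 92 = 71.7 kN.
Base metal shear (14 mm plate): yield φR_n = 1.0×0.6×345×14×92 = 266.6 kN; rupture φR_n = 0.75×0.6×450×14×92 = 260.8 kN; take 260.8 kN (rupture).
Governing: min(71.7, 260.8) = 71.7 kN → weld metal.

71.7 kN (weld metal governs)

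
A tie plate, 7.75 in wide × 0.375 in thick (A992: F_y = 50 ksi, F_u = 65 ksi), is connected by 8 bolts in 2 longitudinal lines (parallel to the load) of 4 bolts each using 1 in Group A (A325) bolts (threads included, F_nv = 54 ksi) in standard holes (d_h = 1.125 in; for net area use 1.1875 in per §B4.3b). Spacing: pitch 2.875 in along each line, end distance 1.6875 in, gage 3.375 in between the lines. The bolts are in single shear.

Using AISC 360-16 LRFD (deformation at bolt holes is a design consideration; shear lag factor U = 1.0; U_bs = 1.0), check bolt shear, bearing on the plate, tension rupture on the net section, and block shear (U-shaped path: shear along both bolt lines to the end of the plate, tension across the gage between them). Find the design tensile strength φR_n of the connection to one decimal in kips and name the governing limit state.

Bolt shear: A_b = π(1)²/4 = 0.7854 in². φR_n = 0.75 × 54 × 0.7854 × 8 × 1 = 254.5 kips.
Bearing (0.375 in plate, F_u = 65 ksi): end bolts L_c = 1.6875 − 1.125/2 = 1.125, R_n = min(1.2×1.125×0.375×65, 2.4×1×0.375×65) = 32.906 kips/bolt; interior L_c = 2.875 − 1.125 = 1.75, R_n = 51.188 kips/bolt. φR_n = 0.75 × (2×32.906 + 6×51.188) = 279.7 kips.
Tension rupture (net): A_n = (7.75 − 2×1.1875)×0.375 = 2.0156 in² (U = 1.0, A_e = A_n). φR_n = 0.75 × 65 × 2.0156 = 98.3 kips.
Block shear: shear path 2×[1.6875+3×2.875] = 2×10.3125 in, A_gv = 7.7344, A_nv = 2×(10.3125 − 3.5×1.1875)×0.375 = 4.6172 in²; tension across gage: (3.375 − 1×1.1875)×0.375 = 0.82031 in². R_n = min(0.6×65×4.6172, 0.6×50×7.7344) + 1.0×65×0.82031 = min(180.07, 232.03) + 53.32 = 233.39 kips. φR_n = 0.75 × 233.39 = 175.0 kips.
Governing: min(254.5, 279.7, 98.3, 175.0) = 98.3 kips → net-section rupture.

98.3 kips (net-section rupture governs)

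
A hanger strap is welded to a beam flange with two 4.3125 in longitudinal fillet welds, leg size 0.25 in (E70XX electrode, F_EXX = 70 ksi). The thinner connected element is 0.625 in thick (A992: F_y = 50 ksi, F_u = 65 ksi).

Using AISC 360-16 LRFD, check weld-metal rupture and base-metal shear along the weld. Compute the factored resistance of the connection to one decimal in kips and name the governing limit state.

48.0 kips (weld metal governs)

Weld metal: throat = 0.707×0.25 = 0.17675 in, L = 2×4.3125 = 8.625 in. φR_n = 0.75 × 0.6 × 70 × 0.17675 × 8.625 = 48.0 kips.
Base metal shear (0.625 in plate): yield φR_n = 1.0×0.6×50×0.625×8.625 = 161.7 kips; rupture φR_n = 0.75×0.6×65×0.625×8.625 = 157.7 kips; take 157.7 kips (rupture).
Governing: min(48.0, 157.7) = 48.0 kips → weld metal.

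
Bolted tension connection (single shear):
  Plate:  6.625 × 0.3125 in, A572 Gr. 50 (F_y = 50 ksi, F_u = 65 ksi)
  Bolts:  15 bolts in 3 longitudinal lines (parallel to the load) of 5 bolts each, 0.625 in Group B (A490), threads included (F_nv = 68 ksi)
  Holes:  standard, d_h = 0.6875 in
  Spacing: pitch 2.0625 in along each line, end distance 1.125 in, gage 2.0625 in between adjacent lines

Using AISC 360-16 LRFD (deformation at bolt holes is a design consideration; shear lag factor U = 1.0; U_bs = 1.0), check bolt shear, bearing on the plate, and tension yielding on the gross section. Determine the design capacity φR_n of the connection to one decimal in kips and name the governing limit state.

Bolt shear: A_b = π(0.625)²/4 = 0.3068 in². φR_n = 0.75 × 68 × 0.3068 × 15 × 1 = 234.7 kips.
Bearing (0.3125 in plate, F_u = 65 ksi): end bolts L_c = 1.125 − 0.6875/2 = 0.78125, R_n = min(1.2×0.78125×0.3125×65, 2.4×0.625×0.3125×65) = 19.043 kips/bolt; interior L_c = 2.0625 − 0.6875 = 1.375, R_n = 30.469 kips/bolt. φR_n = 0.75 × (3×19.043 + 12×30.469) = 317.1 kips.
Tension yield (gross): A_g = 6.625×0.3125 = 2.0703 in². φR_n = 0.90 × 50 × 2.0703 = 93.2 kips.
Governing: min(234.7, 317.1, 93.2) = 93.2 kips → gross-section yield.

93.2 kips (gross-section yield governs)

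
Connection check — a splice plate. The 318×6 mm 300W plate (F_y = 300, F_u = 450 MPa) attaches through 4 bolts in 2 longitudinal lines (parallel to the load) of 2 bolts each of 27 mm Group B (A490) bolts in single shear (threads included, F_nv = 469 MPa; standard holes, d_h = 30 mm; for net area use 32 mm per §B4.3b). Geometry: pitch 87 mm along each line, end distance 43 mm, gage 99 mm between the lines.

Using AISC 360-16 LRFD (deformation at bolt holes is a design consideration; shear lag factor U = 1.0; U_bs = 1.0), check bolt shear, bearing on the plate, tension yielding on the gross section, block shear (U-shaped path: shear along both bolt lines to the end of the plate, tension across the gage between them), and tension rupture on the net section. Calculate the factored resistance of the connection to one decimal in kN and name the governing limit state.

334.9 kN (block shear governs)

Bolt shear: A_b = π(27)²/4 = 572.56 mm². φR_n = 0.75 × 469 × 572.56 × 4 × 1 = 805.6 kN.
Bearing (6 mm plate, F_u = 450 MPa): end bolts L_c = 43 − 30/2 = 28, R_n = min(1.2×28×6×450, 2.4×27×6×450) = 90.72 kN/bolt; interior L_c = 87 − 30 = 57, R_n = 174.96 kN/bolt. φR_n = 0.75 × (2×90.72 + 2×174.96) = 398.5 kN.
Tension yield (gross): A_g = 318×6 = 1908 mm². φR_n = 0.90 × 300 × 1908 = 515.2 kN.
Block shear: shear path 2×[43+1×87] = 2×130 mm, A_gv = 1560, A_nv = 2×(130 − 1.5×32)×6 = 984 mm²; tension across gage: (99 − 1×32)×6 = 402 mm². R_n = min(0.6×450×984, 0.6×300×1560) + 1.0×450×402 = min(265.68, 280.8) + 180.9 = 446.58 kN. φR_n = 0.75 × 446.58 = 334.9 kN.
Tension rupture (net): A_n = (318 − 2×32)×6 = 1524 mm² (U = 1.0, A_e = A_n). φR_n = 0.75 × 450 × 1524 = 514.4 kN.
Governing: min(805.6, 398.5, 515.2, 334.9, 514.4) = 334.9 kN → block shear.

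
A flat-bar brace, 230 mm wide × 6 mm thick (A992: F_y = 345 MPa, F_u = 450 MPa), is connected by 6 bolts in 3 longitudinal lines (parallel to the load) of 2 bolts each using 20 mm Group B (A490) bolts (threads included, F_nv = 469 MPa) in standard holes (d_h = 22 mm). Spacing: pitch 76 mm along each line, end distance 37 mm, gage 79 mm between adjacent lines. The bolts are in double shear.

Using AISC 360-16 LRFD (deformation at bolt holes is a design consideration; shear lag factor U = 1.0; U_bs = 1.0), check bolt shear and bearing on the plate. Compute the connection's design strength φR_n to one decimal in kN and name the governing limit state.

481.1 kN (bearing governs)

Bolt shear: A_b = π(20)²/4 = 314.16 mm². φR_n = 0.75 × 469 × 314.16 × 6 × 2 = 1326.1 kN.
Bearing (6 mm plate, F_u = 450 MPa): end bolts L_c = 37 − 22/2 = 26, R_n = min(1.2×26×6×450, 2.4×20×6×450) = 84.24 kN/bolt; interior L_c = 76 − 22 = 54, R_n = 129.6 kN/bolt. φR_n = 0.75 × (3×84.24 + 3×129.6) = 481.1 kN.
Governing: min(1326.1, 481.1) = 481.1 kN → bearing.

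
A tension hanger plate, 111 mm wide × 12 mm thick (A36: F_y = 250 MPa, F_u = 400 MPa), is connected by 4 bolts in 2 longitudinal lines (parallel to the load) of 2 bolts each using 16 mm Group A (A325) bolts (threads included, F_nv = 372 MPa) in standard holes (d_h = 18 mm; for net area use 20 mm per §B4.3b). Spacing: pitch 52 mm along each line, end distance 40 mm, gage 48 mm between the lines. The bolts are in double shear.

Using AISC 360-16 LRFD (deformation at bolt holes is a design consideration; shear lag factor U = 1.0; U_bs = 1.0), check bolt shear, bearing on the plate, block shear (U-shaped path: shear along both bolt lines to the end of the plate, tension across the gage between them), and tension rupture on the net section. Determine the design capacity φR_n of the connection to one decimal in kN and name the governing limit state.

255.6 kN (net-section rupture governs)

Bolt shear: A_b = π(16)²/4 = 201.06 mm². φR_n = 0.75 × 372 × 201.06 × 4 × 2 = 448.8 kN.
Bearing (12 mm plate, F_u = 400 MPa): end bolts L_c = 40 − 18/2 = 31, R_n = min(1.2×31×12×400, 2.4×16×12×400) = 178.56 kN/bolt; interior L_c = 52 − 18 = 34, R_n = 184.32 kN/bolt. φR_n = 0.75 × (2×178.56 + 2×184.32) = 544.3 kN.
Block shear: shear path 2×[40+1×52] = 2×92 mm, A_gv = 2208, A_nv = 2×(92 − 1.5×20)×12 = 1488 mm²; tension across gage: (48 − 1×20)×12 = 336 mm². R_n = min(0.6×400×1488, 0.6×250×2208) + 1.0×400×336 = min(357.12, 331.2) + 134.4 = 465.6 kN. φR_n = 0.75 × 465.6 = 349.2 kN.
Tension rupture (net): A_n = (111 − 2×20)×12 = 852 mm² (U = 1.0, A_e = A_n). φR_n = 0.75 × 400 × 852 = 255.6 kN.
Governing: min(448.8, 544.3, 349.2, 255.6) = 255.6 kN → net-section rupture.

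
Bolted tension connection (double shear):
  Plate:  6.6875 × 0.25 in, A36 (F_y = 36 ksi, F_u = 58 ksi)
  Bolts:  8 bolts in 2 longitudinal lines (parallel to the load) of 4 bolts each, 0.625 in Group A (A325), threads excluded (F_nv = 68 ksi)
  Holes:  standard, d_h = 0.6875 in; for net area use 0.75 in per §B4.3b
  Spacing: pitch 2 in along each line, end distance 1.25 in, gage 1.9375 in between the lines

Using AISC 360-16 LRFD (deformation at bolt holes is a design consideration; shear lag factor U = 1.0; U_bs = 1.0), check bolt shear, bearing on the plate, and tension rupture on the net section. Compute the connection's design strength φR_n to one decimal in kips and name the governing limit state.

56.4 kips (net-section rupture governs)

Bolt shear: A_b = π(0.625)²/4 = 0.3068 in². φR_n = 0.75 × 68 × 0.3068 × 8 × 2 = 250.3 kips.
Bearing (0.25 in plate, F_u = 58 ksi): end bolts L_c = 1.25 − 0.6875/2 = 0.90625, R_n = min(1.2×0.90625×0.25×58, 2.4×0.625×0.25×58) = 15.769 kips/bolt; interior L_c = 2 − 0.6875 = 1.3125, R_n = 21.75 kips/bolt. φR_n = 0.75 × (2×15.769 + 6×21.75) = 121.5 kips.
Tension rupture (net): A_n = (6.6875 − 2×0.75)×0.25 = 1.2969 in² (U = 1.0, A_e = A_n). φR_n = 0.75 × 58 × 1.2969 = 56.4 kips.
Governing: min(250.3, 121.5, 56.4) = 56.4 kips → net-section rupture.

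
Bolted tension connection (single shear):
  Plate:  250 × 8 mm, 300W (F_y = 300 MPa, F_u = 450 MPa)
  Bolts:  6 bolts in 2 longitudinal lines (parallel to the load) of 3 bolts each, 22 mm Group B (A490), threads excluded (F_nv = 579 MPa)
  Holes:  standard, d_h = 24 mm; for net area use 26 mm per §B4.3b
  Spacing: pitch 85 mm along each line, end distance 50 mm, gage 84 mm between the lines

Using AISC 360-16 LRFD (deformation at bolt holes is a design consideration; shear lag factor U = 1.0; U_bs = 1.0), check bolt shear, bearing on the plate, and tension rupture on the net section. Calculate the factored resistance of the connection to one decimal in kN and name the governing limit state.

534.6 kN (net-section rupture governs)

Bolt shear: A_b = π(22)²/4 = 380.13 mm². φR_n = 0.75 × 579 × 380.13 × 6 × 1 = 990.4 kN.
Bearing (8 mm plate, F_u = 450 MPa): end bolts L_c = 50 − 24/2 = 38, R_n = min(1.2×38×8×450, 2.4×22×8×450) = 164.16 kN/bolt; interior L_c = 85 − 24 = 61, R_n = 190.08 kN/bolt. φR_n = 0.75 × (2×164.16 + 4×190.08) = 816.5 kN.
Tension rupture (net): A_n = (250 − 2×26)×8 = 1584 mm² (U = 1.0, A_e = A_n). φR_n = 0.75 × 450 × 1584 = 534.6 kN.
Governing: min(990.4, 816.5, 534.6) = 534.6 kN → net-section rupture.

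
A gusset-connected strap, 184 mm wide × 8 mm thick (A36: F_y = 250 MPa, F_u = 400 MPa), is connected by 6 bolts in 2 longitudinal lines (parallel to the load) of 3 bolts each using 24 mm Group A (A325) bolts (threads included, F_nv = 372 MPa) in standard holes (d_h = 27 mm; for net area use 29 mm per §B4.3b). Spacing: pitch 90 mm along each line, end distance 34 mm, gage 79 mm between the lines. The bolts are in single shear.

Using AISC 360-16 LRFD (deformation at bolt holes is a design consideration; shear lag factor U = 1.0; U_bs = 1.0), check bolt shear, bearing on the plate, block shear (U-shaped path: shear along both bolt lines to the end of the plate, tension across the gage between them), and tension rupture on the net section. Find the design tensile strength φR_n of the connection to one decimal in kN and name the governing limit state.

302.4 kN (net-section rupture governs)

Bolt shear: A_b = π(24)²/4 = 452.39 mm². φR_n = 0.75 × 372 × 452.39 × 6 × 1 = 757.3 kN.
Bearing (8 mm plate, F_u = 400 MPa): end bolts L_c = 34 − 27/2 = 20.5, R_n = min(1.2×20.5×8×400, 2.4×24×8×400) = 78.72 kN/bolt; interior L_c = 90 − 27 = 63, R_n = 184.32 kN/bolt. φR_n = 0.75 × (2×78.72 + 4×184.32) = 671.0 kN.
Block shear: shear path 2×[34+2×90] = 2×214 mm, A_gv = 3424, A_nv = 2×(214 − 2.5×29)×8 = 2264 mm²; tension across gage: (79 − 1×29)×8 = 400 mm². R_n = min(0.6×400×2264, 0.6×250×3424) + 1.0×400×400 = min(543.36, 513.6) + 160 = 673.6 kN. φR_n = 0.75 × 673.6 = 505.2 kN.
Tension rupture (net): A_n = (184 − 2×29)×8 = 1008 mm² (U = 1.0, A_e = A_n). φR_n = 0.75 × 400 × 1008 = 302.4 kN.
Governing: min(757.3, 671.0, 505.2, 302.4) = 302.4 kN → net-section rupture.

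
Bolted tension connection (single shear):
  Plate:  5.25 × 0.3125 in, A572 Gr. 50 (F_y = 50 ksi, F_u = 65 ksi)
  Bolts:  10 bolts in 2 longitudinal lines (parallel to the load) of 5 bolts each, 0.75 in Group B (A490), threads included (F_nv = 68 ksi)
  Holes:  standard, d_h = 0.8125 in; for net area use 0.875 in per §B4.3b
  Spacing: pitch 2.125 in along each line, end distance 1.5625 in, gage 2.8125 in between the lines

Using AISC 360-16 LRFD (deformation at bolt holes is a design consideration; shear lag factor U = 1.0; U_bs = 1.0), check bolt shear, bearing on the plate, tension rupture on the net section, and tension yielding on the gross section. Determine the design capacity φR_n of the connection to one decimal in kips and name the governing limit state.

Bolt shear: A_b = π(0.75)²/4 = 0.44179 in². φR_n = 0.75 × 68 × 0.44179 × 10 × 1 = 225.3 kips.
Bearing (0.3125 in plate, F_u = 65 ksi): end bolts L_c = 1.5625 − 0.8125/2 = 1.15625, R_n = min(1.2×1.15625×0.3125×65, 2.4×0.75×0.3125×65) = 28.184 kips/bolt; interior L_c = 2.125 − 0.8125 = 1.3125, R_n = 31.992 kips/bolt. φR_n = 0.75 × (2×28.184 + 8×31.992) = 234.2 kips.
Tension rupture (net): A_n = (5.25 − 2×0.875)×0.3125 = 1.0938 in² (U = 1.0, A_e = A_n). φR_n = 0.75 × 65 × 1.0938 = 53.3 kips.
Tension yield (gross): A_g = 5.25×0.3125 = 1.6406 in². φR_n = 0.90 × 50 × 1.6406 = 73.8 kips.
Governing: min(225.3, 234.2, 53.3, 73.8) = 53.3 kips → net-section rupture.

53.3 kips (net-section rupture governs)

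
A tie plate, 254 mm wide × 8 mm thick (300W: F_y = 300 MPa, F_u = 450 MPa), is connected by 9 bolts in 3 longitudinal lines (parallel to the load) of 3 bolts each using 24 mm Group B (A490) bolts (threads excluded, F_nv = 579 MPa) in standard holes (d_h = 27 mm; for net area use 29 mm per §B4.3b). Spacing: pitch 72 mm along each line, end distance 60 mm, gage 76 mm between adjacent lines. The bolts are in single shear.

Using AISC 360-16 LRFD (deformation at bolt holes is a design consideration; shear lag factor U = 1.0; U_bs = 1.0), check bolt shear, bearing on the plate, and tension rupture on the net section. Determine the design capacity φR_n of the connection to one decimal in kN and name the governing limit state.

Bolt shear: A_b = π(24)²/4 = 452.39 mm². φR_n = 0.75 × 579 × 452.39 × 9 × 1 = 1768.1 kN.
Bearing (8 mm plate, F_u = 450 MPa): end bolts L_c = 60 − 27/2 = 46.5, R_n = min(1.2×46.5×8×450, 2.4×24×8×450) = 200.88 kN/bolt; interior L_c = 72 − 27 = 45, R_n = 194.4 kN/bolt. φR_n = 0.75 × (3×200.88 + 6×194.4) = 1326.8 kN.
Tension rupture (net): A_n = (254 − 3×29)×8 = 1336 mm² (U = 1.0, A_e = A_n). φR_n = 0.75 × 450 × 1336 = 450.9 kN.
Governing: min(1768.1, 1326.8, 450.9) = 450.9 kN → net-section rupture.

450.9 kN (net-section rupture governs)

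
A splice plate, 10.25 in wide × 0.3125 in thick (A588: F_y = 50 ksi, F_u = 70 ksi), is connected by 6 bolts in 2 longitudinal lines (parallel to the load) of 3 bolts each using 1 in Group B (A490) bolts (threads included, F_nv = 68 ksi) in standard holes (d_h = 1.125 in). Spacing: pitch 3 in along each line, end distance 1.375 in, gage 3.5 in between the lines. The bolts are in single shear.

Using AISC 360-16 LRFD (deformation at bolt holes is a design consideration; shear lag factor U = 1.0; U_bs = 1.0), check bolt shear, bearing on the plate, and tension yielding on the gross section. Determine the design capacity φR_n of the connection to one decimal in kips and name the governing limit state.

144.1 kips (gross-section yield governs)

Bolt shear: A_b = π(1)²/4 = 0.7854 in². φR_n = 0.75 × 68 × 0.7854 × 6 × 1 = 240.3 kips.
Bearing (0.3125 in plate, F_u = 70 ksi): end bolts L_c = 1.375 − 1.125/2 = 0.8125, R_n = min(1.2×0.8125×0.3125×70, 2.4×1×0.3125×70) = 21.328 kips/bolt; interior L_c = 3 − 1.125 = 1.875, R_n = 49.219 kips/bolt. φR_n = 0.75 × (2×21.328 + 4×49.219) = 179.6 kips.
Tension yield (gross): A_g = 10.25×0.3125 = 3.2031 in². φR_n = 0.90 × 50 × 3.2031 = 144.1 kips.
Governing: min(240.3, 179.6, 144.1) = 144.1 kips → gross-section yield.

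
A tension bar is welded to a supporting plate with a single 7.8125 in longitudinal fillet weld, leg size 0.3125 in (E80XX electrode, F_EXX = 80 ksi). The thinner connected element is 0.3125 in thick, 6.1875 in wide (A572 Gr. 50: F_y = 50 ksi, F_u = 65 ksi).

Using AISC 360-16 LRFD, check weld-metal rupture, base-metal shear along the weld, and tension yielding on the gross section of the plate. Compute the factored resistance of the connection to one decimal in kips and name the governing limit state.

62.1 kips (weld metal governs)

Weld metal: throat = 0.707×0.3125 = 0.22094 in, L = 7.8125 in. φR_n = 0.75 × 0.6 × 80 × 0.22094 × 7.8125 = 62.1 kips.
Base metal shear (0.3125 in plate): yield φR_n = 1.0×0.6×50×0.3125×7.8125 = 73.2 kips; rupture φR_n = 0.75×0.6×65×0.3125×7.8125 = 71.4 kips; take 71.4 kips (rupture).
Tension yield (gross): A_g = 6.1875×0.3125 = 1.9336 in². φR_n = 0.90 × 50 × 1.9336 = 87.0 kips.
Governing: min(62.1, 71.4, 87.0) = 62.1 kips → weld metal.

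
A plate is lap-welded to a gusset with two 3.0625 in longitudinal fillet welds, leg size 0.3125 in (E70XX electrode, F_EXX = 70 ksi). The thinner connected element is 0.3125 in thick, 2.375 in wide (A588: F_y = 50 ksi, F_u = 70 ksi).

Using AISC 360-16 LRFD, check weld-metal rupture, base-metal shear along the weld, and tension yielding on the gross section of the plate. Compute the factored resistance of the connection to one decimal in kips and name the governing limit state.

Weld metal: throat = 0.707×0.3125 = 0.22094 in, L = 2×3.0625 = 6.125 in. φR_n = 0.75 × 0.6 × 70 × 0.22094 × 6.125 = 42.6 kips.
Base metal shear (0.3125 in plate): yield φR_n = 1.0×0.6×50×0.3125×6.125 = 57.4 kips; rupture φR_n = 0.75×0.6×70×0.3125×6.125 = 60.3 kips; take 57.4 kips (yield).
Tension yield (gross): A_g = 2.375×0.3125 = 0.74219 in². φR_n = 0.90 × 50 × 0.74219 = 33.4 kips.
Governing: min(42.6, 57.4, 33.4) = 33.4 kips → gross-section yield.

33.4 kips (gross-section yield governs)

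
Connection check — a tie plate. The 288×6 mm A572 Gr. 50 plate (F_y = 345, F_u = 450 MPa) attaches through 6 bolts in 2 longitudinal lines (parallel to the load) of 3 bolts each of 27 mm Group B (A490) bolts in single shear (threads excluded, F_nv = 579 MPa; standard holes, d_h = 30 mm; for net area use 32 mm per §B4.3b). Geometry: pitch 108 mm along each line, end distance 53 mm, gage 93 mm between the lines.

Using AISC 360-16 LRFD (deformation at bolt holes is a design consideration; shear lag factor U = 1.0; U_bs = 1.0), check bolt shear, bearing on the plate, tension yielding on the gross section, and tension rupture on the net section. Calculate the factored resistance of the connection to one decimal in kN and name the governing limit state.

Bolt shear: A_b = π(27)²/4 = 572.56 mm². φR_n = 0.75 × 579 × 572.56 × 6 × 1 = 1491.8 kN.
Bearing (6 mm plate, F_u = 450 MPa): end bolts L_c = 53 − 30/2 = 38, R_n = min(1.2×38×6×450, 2.4×27×6×450) = 123.12 kN/bolt; interior L_c = 108 − 30 = 78, R_n = 174.96 kN/bolt. φR_n = 0.75 × (2×123.12 + 4×174.96) = 709.6 kN.
Tension yield (gross): A_g = 288×6 = 1728 mm². φR_n = 0.90 × 345 × 1728 = 536.5 kN.
Tension rupture (net): A_n = (288 − 2×32)×6 = 1344 mm² (U = 1.0, A_e = A_n). φR_n = 0.75 × 450 × 1344 = 453.6 kN.
Governing: min(1491.8, 709.6, 536.5, 453.6) = 453.6 kN → net-section rupture.

453.6 kN (net-section rupture governs)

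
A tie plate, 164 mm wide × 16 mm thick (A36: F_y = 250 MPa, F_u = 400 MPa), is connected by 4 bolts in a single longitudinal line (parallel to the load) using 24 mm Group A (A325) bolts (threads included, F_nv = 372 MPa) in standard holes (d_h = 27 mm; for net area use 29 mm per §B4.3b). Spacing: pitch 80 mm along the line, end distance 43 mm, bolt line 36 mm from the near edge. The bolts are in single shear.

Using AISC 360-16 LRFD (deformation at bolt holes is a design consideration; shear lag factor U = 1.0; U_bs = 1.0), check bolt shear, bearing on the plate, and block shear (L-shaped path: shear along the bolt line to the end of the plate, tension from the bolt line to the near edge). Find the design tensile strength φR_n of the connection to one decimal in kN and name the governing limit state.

Bolt shear: A_b = π(24)²/4 = 452.39 mm². φR_n = 0.75 × 372 × 452.39 × 4 × 1 = 504.9 kN.
Bearing (16 mm plate, F_u = 400 MPa): end bolts L_c = 43 − 27/2 = 29.5, R_n = min(1.2×29.5×16×400, 2.4×24×16×400) = 226.56 kN/bolt; interior L_c = 80 − 27 = 53, R_n = 368.64 kN/bolt. φR_n = 0.75 × (1×226.56 + 3×368.64) = 999.4 kN.
Block shear: shear path 1×[43+3×80] = 1×283 mm, A_gv = 4528, A_nv = 1×(283 − 3.5×29)×16 = 2904 mm²; tension to near edge: (36 − 0.5×29)×16 = 344 mm². R_n = min(0.6×400×2904, 0.6×250×4528) + 1.0×400×344 = min(696.96, 679.2) + 137.6 = 816.8 kN. φR_n = 0.75 × 816.8 = 612.6 kN.
Governing: min(504.9, 999.4, 612.6) = 504.9 kN → bolt shear.

504.9 kN (bolt shear governs)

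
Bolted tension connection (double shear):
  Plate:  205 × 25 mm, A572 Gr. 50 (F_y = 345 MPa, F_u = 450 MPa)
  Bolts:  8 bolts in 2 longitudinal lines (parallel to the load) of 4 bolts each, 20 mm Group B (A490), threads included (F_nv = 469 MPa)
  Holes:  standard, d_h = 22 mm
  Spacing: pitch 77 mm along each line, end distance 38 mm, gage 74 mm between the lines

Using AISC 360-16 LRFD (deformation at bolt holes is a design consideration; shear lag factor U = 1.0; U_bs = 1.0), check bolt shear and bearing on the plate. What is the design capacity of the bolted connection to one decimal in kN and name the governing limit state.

Bolt shear: A_b = π(20)²/4 = 314.16 mm². φR_n = 0.75 × 469 × 314.16 × 8 × 2 = 1768.1 kN.
Bearing (25 mm plate, F_u = 450 MPa): end bolts L_c = 38 − 22/2 = 27, R_n = min(1.2×27×25×450, 2.4×20×25×450) = 364.5 kN/bolt; interior L_c = 77 − 22 = 55, R_n = 540 kN/bolt. φR_n = 0.75 × (2×364.5 + 6×540) = 2976.8 kN.
Governing: min(1768.1, 2976.8) = 1768.1 kN → bolt shear.

1768.1 kN (bolt shear governs)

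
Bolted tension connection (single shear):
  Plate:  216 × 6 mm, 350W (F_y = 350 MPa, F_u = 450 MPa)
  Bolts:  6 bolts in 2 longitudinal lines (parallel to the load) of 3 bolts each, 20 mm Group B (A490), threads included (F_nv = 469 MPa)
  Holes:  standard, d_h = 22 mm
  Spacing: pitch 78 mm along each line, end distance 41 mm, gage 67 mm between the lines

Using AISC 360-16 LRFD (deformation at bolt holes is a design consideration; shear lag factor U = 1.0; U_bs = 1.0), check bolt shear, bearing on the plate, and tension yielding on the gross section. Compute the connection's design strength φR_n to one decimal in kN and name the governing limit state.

Bolt shear: A_b = π(20)²/4 = 314.16 mm². φR_n = 0.75 × 469 × 314.16 × 6 × 1 = 663.0 kN.
Bearing (6 mm plate, F_u = 450 MPa): end bolts L_c = 41 − 22/2 = 30, R_n = min(1.2×30×6×450, 2.4×20×6×450) = 97.2 kN/bolt; interior L_c = 78 − 22 = 56, R_n = 129.6 kN/bolt. φR_n = 0.75 × (2×97.2 + 4×129.6) = 534.6 kN.
Tension yield (gross): A_g = 216×6 = 1296 mm². φR_n = 0.90 × 350 × 1296 = 408.2 kN.
Governing: min(663.0, 534.6, 408.2) = 408.2 kN → gross-section yield.

408.2 kN (gross-section yield governs)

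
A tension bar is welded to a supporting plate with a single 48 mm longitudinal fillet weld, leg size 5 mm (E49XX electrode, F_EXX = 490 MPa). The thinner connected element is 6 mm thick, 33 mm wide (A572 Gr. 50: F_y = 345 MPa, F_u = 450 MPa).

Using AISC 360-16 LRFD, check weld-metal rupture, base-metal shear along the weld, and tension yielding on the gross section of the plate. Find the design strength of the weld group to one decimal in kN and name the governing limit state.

37.4 kN (weld metal governs)

Weld metal: throat = 0.707×5 = 3.535 mm, L = 48 mm. φR_n = 0.75 × 0.6 × 490 × 3.535 × 48 = 37.4 kN.
Base metal shear (6 mm plate): yield φR_n = 1.0×0.6×345×6×48 = 59.6 kN; rupture φR_n = 0.75×0.6×450×6×48 = 58.3 kN; take 58.3 kN (rupture).
Tension yield (gross): A_g = 33×6 = 198 mm². φR_n = 0.90 × 345 × 198 = 61.5 kN.
Governing: min(37.4, 58.3, 61.5) = 37.4 kN → weld metal.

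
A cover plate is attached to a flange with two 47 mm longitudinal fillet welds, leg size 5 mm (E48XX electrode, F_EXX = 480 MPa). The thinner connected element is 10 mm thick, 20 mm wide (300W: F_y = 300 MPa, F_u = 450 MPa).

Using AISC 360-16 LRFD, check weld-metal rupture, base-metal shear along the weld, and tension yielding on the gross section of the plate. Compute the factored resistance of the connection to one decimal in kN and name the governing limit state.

54.0 kN (gross-section yield governs)

Weld metal: throat = 0.707×5 = 3.535 mm, L = 2×47 = 94 mm. φR_n = 0.75 × 0.6 × 480 × 3.535 × 94 = 71.8 kN.
Base metal shear (10 mm plate): yield φR_n = 1.0×0.6×300×10×94 = 169.2 kN; rupture φR_n = 0.75×0.6×450×10×94 = 190.4 kN; take 169.2 kN (yield).
Tension yield (gross): A_g = 20×10 = 200 mm². φR_n = 0.90 × 300 × 200 = 54.0 kN.
Governing: min(71.8, 169.2, 54.0) = 54.0 kN → gross-section yield.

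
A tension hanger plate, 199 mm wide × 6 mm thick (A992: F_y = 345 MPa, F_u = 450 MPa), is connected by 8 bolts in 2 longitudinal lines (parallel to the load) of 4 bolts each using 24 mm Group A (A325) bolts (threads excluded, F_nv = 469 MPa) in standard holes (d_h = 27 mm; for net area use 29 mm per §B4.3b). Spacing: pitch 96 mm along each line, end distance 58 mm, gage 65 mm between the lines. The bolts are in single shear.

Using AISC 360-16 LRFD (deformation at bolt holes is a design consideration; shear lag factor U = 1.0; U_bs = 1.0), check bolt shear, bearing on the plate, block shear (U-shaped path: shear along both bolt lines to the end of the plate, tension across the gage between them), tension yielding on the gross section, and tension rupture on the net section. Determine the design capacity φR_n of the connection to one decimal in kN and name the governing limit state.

Bolt shear: A_b = π(24)²/4 = 452.39 mm². φR_n = 0.75 × 469 × 452.39 × 8 × 1 = 1273.0 kN.
Bearing (6 mm plate, F_u = 450 MPa): end bolts L_c = 58 − 27/2 = 44.5, R_n = min(1.2×44.5×6×450, 2.4×24×6×450) = 144.18 kN/bolt; interior L_c = 96 − 27 = 69, R_n = 155.52 kN/bolt. φR_n = 0.75 × (2×144.18 + 6×155.52) = 916.1 kN.
Block shear: shear path 2×[58+3×96] = 2×346 mm, A_gv = 4152, A_nv = 2×(346 − 3.5×29)×6 = 2934 mm²; tension across gage: (65 − 1×29)×6 = 216 mm². R_n = min(0.6×450×2934, 0.6×345×4152) + 1.0×450×216 = min(792.18, 859.46) + 97.2 = 889.38 kN. φR_n = 0.75 × 889.38 = 667.0 kN.
Tension yield (gross): A_g = 199×6 = 1194 mm². φR_n = 0.90 × 345 × 1194 = 370.7 kN.
Tension rupture (net): A_n = (199 − 2×29)×6 = 846 mm² (U = 1.0, A_e = A_n). φR_n = 0.75 × 450 × 846 = 285.5 kN.
Governing: min(1273.0, 916.1, 667.0, 370.7, 285.5) = 285.5 kN → net-section rupture.

285.5 kN (net-section rupture governs)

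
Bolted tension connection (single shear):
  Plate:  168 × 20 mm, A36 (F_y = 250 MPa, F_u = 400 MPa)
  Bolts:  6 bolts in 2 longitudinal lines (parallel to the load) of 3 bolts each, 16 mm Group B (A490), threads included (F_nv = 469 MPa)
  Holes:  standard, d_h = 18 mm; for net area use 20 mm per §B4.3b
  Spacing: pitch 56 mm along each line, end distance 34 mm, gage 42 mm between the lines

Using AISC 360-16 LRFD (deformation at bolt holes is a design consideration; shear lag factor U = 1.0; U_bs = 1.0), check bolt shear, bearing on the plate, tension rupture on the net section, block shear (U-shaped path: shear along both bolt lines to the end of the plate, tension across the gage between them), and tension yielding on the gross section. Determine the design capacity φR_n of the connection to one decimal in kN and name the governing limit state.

Bolt shear: A_b = π(16)²/4 = 201.06 mm². φR_n = 0.75 × 469 × 201.06 × 6 × 1 = 424.3 kN.
Bearing (20 mm plate, F_u = 400 MPa): end bolts L_c = 34 − 18/2 = 25, R_n = min(1.2×25×20×400, 2.4×16×20×400) = 240 kN/bolt; interior L_c = 56 − 18 = 38, R_n = 307.2 kN/bolt. φR_n = 0.75 × (2×240 + 4×307.2) = 1281.6 kN.
Tension rupture (net): A_n = (168 − 2×20)×20 = 2560 mm² (U = 1.0, A_e = A_n). φR_n = 0.75 × 400 × 2560 = 768.0 kN.
Block shear: shear path 2×[34+2×56] = 2×146 mm, A_gv = 5840, A_nv = 2×(146 − 2.5×20)×20 = 3840 mm²; tension across gage: (42 − 1×20)×20 = 440 mm². R_n = min(0.6×400×3840, 0.6×250×5840) + 1.0×400×440 = min(921.6, 876) + 176 = 1052 kN. φR_n = 0.75 × 1052 = 789.0 kN.
Tension yield (gross): A_g = 168×20 = 3360 mm². φR_n = 0.90 × 250 × 3360 = 756.0 kN.
Governing: min(424.3, 1281.6, 768.0, 789.0, 756.0) = 424.3 kN → bolt shear.

424.3 kN (bolt shear governs)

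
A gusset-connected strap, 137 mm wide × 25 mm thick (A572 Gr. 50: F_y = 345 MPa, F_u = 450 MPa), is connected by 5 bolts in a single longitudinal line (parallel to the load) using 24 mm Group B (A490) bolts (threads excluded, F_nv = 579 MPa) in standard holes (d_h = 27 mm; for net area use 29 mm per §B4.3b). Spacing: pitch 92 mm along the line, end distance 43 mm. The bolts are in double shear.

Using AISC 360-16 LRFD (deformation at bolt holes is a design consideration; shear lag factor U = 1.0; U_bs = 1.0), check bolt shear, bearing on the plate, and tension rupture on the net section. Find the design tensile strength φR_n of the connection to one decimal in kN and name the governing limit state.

911.3 kN (net-section rupture governs)

Bolt shear: A_b = π(24)²/4 = 452.39 mm². φR_n = 0.75 × 579 × 452.39 × 5 × 2 = 1964.5 kN.
Bearing (25 mm plate, F_u = 450 MPa): end bolts L_c = 43 − 27/2 = 29.5, R_n = min(1.2×29.5×25×450, 2.4×24×25×450) = 398.25 kN/bolt; interior L_c = 92 − 27 = 65, R_n = 648 kN/bolt. φR_n = 0.75 × (1×398.25 + 4×648) = 2242.7 kN.
Tension rupture (net): A_n = (137 − 1×29)×25 = 2700 mm² (U = 1.0, A_e = A_n). φR_n = 0.75 × 450 × 2700 = 911.3 kN.
Governing: min(1964.5, 2242.7, 911.3) = 911.3 kN → net-section rupture.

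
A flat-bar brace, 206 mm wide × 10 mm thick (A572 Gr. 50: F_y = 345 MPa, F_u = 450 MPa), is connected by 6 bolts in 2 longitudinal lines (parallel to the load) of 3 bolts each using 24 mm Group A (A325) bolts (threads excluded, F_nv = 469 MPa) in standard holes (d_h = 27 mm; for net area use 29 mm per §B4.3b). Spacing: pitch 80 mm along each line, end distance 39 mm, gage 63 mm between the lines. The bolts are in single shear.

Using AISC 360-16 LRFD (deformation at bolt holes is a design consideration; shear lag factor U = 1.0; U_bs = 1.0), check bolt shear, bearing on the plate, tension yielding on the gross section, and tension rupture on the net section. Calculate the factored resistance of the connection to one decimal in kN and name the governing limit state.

Bolt shear: A_b = π(24)²/4 = 452.39 mm². φR_n = 0.75 × 469 × 452.39 × 6 × 1 = 954.8 kN.
Bearing (10 mm plate, F_u = 450 MPa): end bolts L_c = 39 − 27/2 = 25.5, R_n = min(1.2×25.5×10×450, 2.4×24×10×450) = 137.7 kN/bolt; interior L_c = 80 − 27 = 53, R_n = 259.2 kN/bolt. φR_n = 0.75 × (2×137.7 + 4×259.2) = 984.2 kN.
Tension yield (gross): A_g = 206×10 = 2060 mm². φR_n = 0.90 × 345 × 2060 = 639.6 kN.
Tension rupture (net): A_n = (206 − 2×29)×10 = 1480 mm² (U = 1.0, A_e = A_n). φR_n = 0.75 × 450 × 1480 = 499.5 kN.
Governing: min(954.8, 984.2, 639.6, 499.5) = 499.5 kN → net-section rupture.

499.5 kN (net-section rupture governs)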